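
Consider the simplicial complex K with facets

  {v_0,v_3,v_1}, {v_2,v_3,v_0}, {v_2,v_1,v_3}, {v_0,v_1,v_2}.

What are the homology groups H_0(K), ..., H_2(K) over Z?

H_0 = Z,  H_1 = 0,  H_2 = Z.

Order the vertices as v_0 < v_1 < v_2 < v_3. Listing each simplex with vertices in this order, K has dimension 2 with simplices:

  0-simplices (4): [v_0], [v_1], [v_2], [v_3]
  1-simplices (6): [v_0,v_1], [v_0,v_2], [v_0,v_3], [v_1,v_2], [v_1,v_3], [v_2,v_3]
  2-simplices (4): [v_0,v_1,v_2], [v_0,v_1,v_3], [v_0,v_2,v_3], [v_1,v_2,v_3]

Hence C_0 ≅ Z^4, C_1 ≅ Z^6, C_2 ≅ Z^4.

The boundary map ∂_1: C_1 → C_0 is given by ∂[p,q] = [q] − [p]. For instance
  ∂[v_0,v_2] = [v_2] − [v_0].
As a 4×6 matrix over Z this has rank 3, with invariant factors (1,1,1).

Boundary ∂_2: C_2 → C_1 maps a triangle to the signed sum of its edges. For instance
  ∂[v_0,v_2,v_3] = [v_2,v_3] − [v_0,v_3] + [v_0,v_2],
  ∂[v_1,v_2,v_3] = [v_2,v_3] − [v_1,v_3] + [v_1,v_2].
As a 6×4 matrix over Z this has rank 3, with invariant factors (1,1,1).

Now H_k = ker ∂_k / im ∂_{k+1}, so:

  H_0: rank C_0 − rank ∂_1 = 4 − 3 = 1, and the invariant factors of ∂_1 are all 1, so H_0 ≅ Z.
  H_1: rank ker ∂_1 − rank ∂_2 = (6 − 3) − 3 = 0, and the invariant factors of ∂_2 are all 1, so H_1 ≅ 0.
  H_2: rank ker ∂_2 − rank ∂_3 = (4 − 3) − 0 = 1, and there is no ∂_3, so H_2 ≅ Z.

(K is a triangulation of the 2-sphere S^2.)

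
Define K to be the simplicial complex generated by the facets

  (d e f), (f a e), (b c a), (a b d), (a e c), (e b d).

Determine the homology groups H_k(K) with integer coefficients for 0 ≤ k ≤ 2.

Take the total order a < b < c < d < e < f on the vertex set. Then K (dimension 2) consists of the simplices:

  0-simplices (6): a, b, c, d, e, f
  1-simplices (12): ab, ac, ad, ae, af, bc, bd, be, ce, de, df, ef
  2-simplices (6): abc, abd, ace, aef, bde, def

giving chain groups C_0 ≅ Z^6, C_1 ≅ Z^12, C_2 ≅ Z^6.

The boundary map ∂_1: C_1 → C_0 sends each edge [p,q] (with p < q) to q − p.
The 6×12 boundary matrix has rank 5 and Smith normal form diag(1,1,1,1,1).

Boundary ∂_2: C_2 → C_1 maps a triangle to the signed sum of its edges. For instance
  ∂def = ef − df + de,
  ∂abd = bd − ad + ab.
The resulting 12×6 matrix has rank 6, and its Smith normal form has invariant factors (1,1,1,1,1,1).

Computing H_k = (kernel of ∂_k) / (image of ∂_{k+1}):

  H_0: rank C_0 − rank ∂_1 = 6 − 5 = 1, and the invariant factors of ∂_1 are all 1, so H_0 ≅ Z.
  H_1: rank ker ∂_1 − rank ∂_2 = (12 − 5) − 6 = 1, and the invariant factors of ∂_2 are all 1, so H_1 ≅ Z.
  H_2: rank ker ∂_2 − rank ∂_3 = (6 − 6) − 0 = 0, and there is no ∂_3, so H_2 ≅ 0.

H_0 = Z,  H_1 = Z,  H_2 = 0.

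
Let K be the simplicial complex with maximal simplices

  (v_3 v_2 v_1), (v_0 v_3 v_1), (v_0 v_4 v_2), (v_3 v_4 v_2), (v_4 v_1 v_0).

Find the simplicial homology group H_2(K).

H_2 ≅ 0.

Order the vertices as v_0 < v_1 < v_2 < v_3 < v_4. Listing each simplex with vertices in this order, K has dimension 2 with simplices:

  0-simplices (5): [v_0], [v_1], [v_2], [v_3], [v_4]
  1-simplices (10): [v_0,v_1], [v_0,v_2], [v_0,v_3], [v_0,v_4], [v_1,v_2], [v_1,v_3], [v_1,v_4], [v_2,v_3], [v_2,v_4], [v_3,v_4]
  2-simplices (5): [v_0,v_1,v_3], [v_0,v_1,v_4], [v_0,v_2,v_4], [v_1,v_2,v_3], [v_2,v_3,v_4]

so the chain groups are C_0 ≅ Z^5, C_1 ≅ Z^10, C_2 ≅ Z^5.

∂_1: C_1 → C_0 is given by ∂[p,q] = [q] − [p]. For instance
  ∂[v_2,v_3] = [v_3] − [v_2].
As a 5×10 matrix over Z this has rank 4, with invariant factors (1,1,1,1).

Boundary ∂_2: C_2 → C_1 maps a triangle to the signed sum of its edges. For instance
  ∂[v_0,v_1,v_4] = [v_1,v_4] − [v_0,v_4] + [v_0,v_1],
  ∂[v_2,v_3,v_4] = [v_3,v_4] − [v_2,v_4] + [v_2,v_3].
As a 10×5 matrix over Z this has rank 5, with invariant factors (1,1,1,1,1).

Computing H_k = (kernel of ∂_k) / (image of ∂_{k+1}):

  H_2: rank ker ∂_2 − rank ∂_3 = (5 − 5) − 0 = 0, and there is no ∂_3, so H_2 = 0.

(K is a triangulation of the Möbius band.)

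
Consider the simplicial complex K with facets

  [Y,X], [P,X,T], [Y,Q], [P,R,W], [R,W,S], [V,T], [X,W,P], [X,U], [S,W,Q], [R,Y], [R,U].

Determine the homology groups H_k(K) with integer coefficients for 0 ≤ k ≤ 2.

H_0 = Z,  H_1 = Z^3,  H_2 = 0.

Take the total order P < Q < R < S < T < U < V < W < X < Y on the vertex set. Then K (dimension 2) consists of the simplices:

  0-simplices (10): P, Q, R, S, T, U, V, W, X, Y
  1-simplices (17): PR, PT, PW, PX, QS, QW, QY, RS, RU, RW, RY, SW, TV, TX, UX, WX, XY
  2-simplices (5): PRW, PTX, PWX, QSW, RSW

so the chain groups are C_0 ≅ Z^10, C_1 ≅ Z^17, C_2 ≅ Z^5.

Boundary ∂_1: C_1 → C_0 is given by ∂[p,q] = [q] − [p]. For instance
  ∂RW = W − R.
As a 10×17 matrix over Z this has rank 9, with invariant factors (1,1,1,1,1,1,1,1,1).

The boundary map ∂_2: C_2 → C_1 sends each 2-simplex [p,q,r] to [q,r] − [p,r] + [p,q]. For instance
  ∂PWX = WX − PX + PW,
  ∂PRW = RW − PW + PR.
As a 17×5 matrix over Z this has rank 5, with invariant factors (1,1,1,1,1).

From H_k ≅ ker(∂_k) / im(∂_{k+1}) we obtain:

  H_0: rank C_0 − rank ∂_1 = 10 − 9 = 1, and the invariant factors of ∂_1 are all 1, so H_0 = Z.
  H_1: rank ker ∂_1 − rank ∂_2 = (17 − 9) − 5 = 3, and the invariant factors of ∂_2 are all 1, so H_1 = Z^3.
  H_2: rank ker ∂_2 − rank ∂_3 = (5 − 5) − 0 = 0, and there is no ∂_3, so H_2 = 0.

As a check, the Euler characteristic is 10 − 17 + 5 = -2, which agrees with 1 − 3 + 0 = -2.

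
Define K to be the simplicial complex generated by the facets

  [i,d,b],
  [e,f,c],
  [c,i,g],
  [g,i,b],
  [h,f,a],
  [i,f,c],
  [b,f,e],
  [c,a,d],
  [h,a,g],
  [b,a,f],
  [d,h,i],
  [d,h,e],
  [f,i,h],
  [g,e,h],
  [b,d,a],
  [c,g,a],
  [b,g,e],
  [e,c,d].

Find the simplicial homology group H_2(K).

Fix the vertex order a < b < c < d < e < f < g < h < i and write every simplex with vertices in increasing order. Then dim K = 2 and the simplices of K are:

  0-simplices (9): a, b, c, d, e, f, g, h, i
  1-simplices (27): ab, ac, ad, af, ag, ah, bd, be, bf, bg, bi, cd, ce, cf, cg, ci, de, dh, di, ef, eg, eh, fh, fi, gh, gi, hi
  2-simplices (18): abd, abf, acd, acg, afh, agh, bdi, bef, beg, bgi, cde, cef, cfi, cgi, deh, dhi, egh, fhi

Hence C_0 ≅ Z^9, C_1 ≅ Z^27, C_2 ≅ Z^18.

Boundary ∂_1: C_1 → C_0 maps an edge to its endpoints' difference, ∂[p,q] = q − p.
The 9×27 boundary matrix has rank 8 and Smith normal form diag(1,1,1,1,1,1,1,1).

Boundary ∂_2: C_2 → C_1 maps a triangle to the signed sum of its edges. For instance
  ∂cef = ef − cf + ce,
  ∂egh = gh − eh + eg.
The 27×18 boundary matrix has rank 17 and Smith normal form diag(1,1,1,1,1,1,1,1,1,1,1,1,1,1,1,1,1).

Computing H_k = (kernel of ∂_k) / (image of ∂_{k+1}):

  H_2: rank ker ∂_2 − rank ∂_3 = (18 − 17) − 0 = 1, and there is no ∂_3, so H_2 ≅ Z.

H_2 = Z.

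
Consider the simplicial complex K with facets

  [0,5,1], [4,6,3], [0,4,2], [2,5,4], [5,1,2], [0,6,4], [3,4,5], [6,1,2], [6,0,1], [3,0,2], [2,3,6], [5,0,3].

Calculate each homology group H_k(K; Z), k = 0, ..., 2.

We work with the vertex ordering 0 < 1 < 2 < 3 < 4 < 5 < 6. The simplices of K, each written with vertices in increasing order, are:

  0-simplices (7): [0], [1], [2], [3], [4], [5], [6]
  1-simplices (18): [0,1], [0,2], [0,3], [0,4], [0,5], [0,6], [1,2], [1,5], [1,6], [2,3], [2,4], [2,5], [2,6], [3,4], [3,5], [3,6], [4,5], [4,6]
  2-simplices (12): [0,1,5], [0,1,6], [0,2,3], [0,2,4], [0,3,5], [0,4,6], [1,2,5], [1,2,6], [2,3,6], [2,4,5], [3,4,5], [3,4,6]

giving chain groups C_0 ≅ Z^7, C_1 ≅ Z^18, C_2 ≅ Z^12.

∂_1: C_1 → C_0 maps an edge to its endpoints' difference, ∂[p,q] = q − p. For instance
  ∂[4,6] = [6] − [4].
As a 7×18 matrix over Z this has rank 6, with invariant factors (1,1,1,1,1,1).

The boundary map ∂_2: C_2 → C_1 maps a triangle to the signed sum of its edges. For instance
  ∂[0,4,6] = [4,6] − [0,6] + [0,4],
  ∂[0,1,5] = [1,5] − [0,5] + [0,1].
The resulting 18×12 matrix has rank 12, and its Smith normal form has invariant factors (1,1,1,1,1,1,1,1,1,1,1,2).

From H_k ≅ ker(∂_k) / im(∂_{k+1}) we obtain:

  H_0: rank C_0 − rank ∂_1 = 7 − 6 = 1, and the invariant factors of ∂_1 are all 1, so H_0 = Z.
  H_1: rank ker ∂_1 − rank ∂_2 = (18 − 6) − 12 = 0, and ∂_2 has invariant factor 2 > 1, so H_1 = Z/2.
  H_2: rank ker ∂_2 − rank ∂_3 = (12 − 12) − 0 = 0, and there is no ∂_3, so H_2 = 0.

H_0 = Z,  H_1 = Z/2,  H_2 = 0.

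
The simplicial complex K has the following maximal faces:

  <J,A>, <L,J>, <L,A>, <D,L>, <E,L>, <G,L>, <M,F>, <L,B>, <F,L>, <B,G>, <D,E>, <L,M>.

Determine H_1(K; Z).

Fix the vertex order A < B < D < E < F < G < J < L < M and write every simplex with vertices in increasing order. Then dim K = 1 and the simplices of K are:

  0-simplices (9): A, B, D, E, F, G, J, L, M
  1-simplices (12): AJ, AL, BG, BL, DE, DL, EL, FL, FM, GL, JL, LM

giving chain groups C_0 ≅ Z^9, C_1 ≅ Z^12.

Boundary ∂_1: C_1 → C_0 maps an edge to its endpoints' difference, ∂[p,q] = q − p. For instance
  ∂GL = L − G.
As a 9×12 matrix over Z this has rank 8, with invariant factors (1,1,1,1,1,1,1,1).

Reading off H_k = ker ∂_k / im ∂_{k+1}:

  H_1: rank ker ∂_1 − rank ∂_2 = (12 − 8) − 0 = 4, and there is no ∂_2, so H_1 = Z^4.

H_1 = Z^4.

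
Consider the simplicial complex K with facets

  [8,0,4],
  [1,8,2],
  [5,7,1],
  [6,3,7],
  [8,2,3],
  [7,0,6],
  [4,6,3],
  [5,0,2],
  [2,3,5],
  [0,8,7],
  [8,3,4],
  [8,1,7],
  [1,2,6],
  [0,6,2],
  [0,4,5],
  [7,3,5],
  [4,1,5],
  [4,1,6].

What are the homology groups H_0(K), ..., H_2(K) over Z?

H_0 ≅ Z,  H_1 ≅ Z^2,  H_2 ≅ Z.

K has 9 vertices, 27 edges, 18 triangles.
rank ∂_0 = 0, rank ∂_1 = 8 ⇒ b_0 = 9 − 0 − 8 = 1; all invariant factors of ∂_1 are 1 so no torsion. So H_0 ≅ Z.
rank ∂_1 = 8, rank ∂_2 = 17 ⇒ b_1 = 27 − 8 − 17 = 2; all invariant factors of ∂_2 are 1 so no torsion. So H_1 ≅ Z^2.
rank ∂_2 = 17, rank ∂_3 = 0 ⇒ b_2 = 18 − 17 − 0 = 1. So H_2 ≅ Z.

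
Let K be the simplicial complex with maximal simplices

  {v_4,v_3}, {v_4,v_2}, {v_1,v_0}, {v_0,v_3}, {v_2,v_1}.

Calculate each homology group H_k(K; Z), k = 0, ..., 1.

H_0 = Z,  H_1 = Z.

Order the vertices as v_0 < v_1 < v_2 < v_3 < v_4. Listing each simplex with vertices in this order, K has dimension 1 with simplices:

  0-simplices (5): [v_0], [v_1], [v_2], [v_3], [v_4]
  1-simplices (5): [v_0,v_1], [v_0,v_3], [v_1,v_2], [v_2,v_4], [v_3,v_4]

giving chain groups C_0 ≅ Z^5, C_1 ≅ Z^5.

Boundary ∂_1: C_1 → C_0 is given by ∂[p,q] = [q] − [p]. For instance
  ∂[v_0,v_1] = [v_1] − [v_0].
This gives a 5×5 integer matrix of rank 4; reducing to Smith normal form yields diagonal entries (1,1,1,1).

Now H_k = ker ∂_k / im ∂_{k+1}, so:

  H_0: rank C_0 − rank ∂_1 = 5 − 4 = 1, and the invariant factors of ∂_1 are all 1, so H_0 = Z.
  H_1: rank ker ∂_1 − rank ∂_2 = (5 − 4) − 0 = 1, and there is no ∂_2, so H_1 = Z.

As a check, the Euler characteristic is 5 − 5 = 0, which agrees with 1 − 1 = 0.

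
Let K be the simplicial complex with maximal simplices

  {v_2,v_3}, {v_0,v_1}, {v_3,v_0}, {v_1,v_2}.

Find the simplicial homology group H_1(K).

H_1 ≅ Z.

Fix the vertex order v_0 < v_1 < v_2 < v_3 and write every simplex with vertices in increasing order. Then dim K = 1 and the simplices of K are:

  0-simplices (4): [v_0], [v_1], [v_2], [v_3]
  1-simplices (4): [v_0,v_1], [v_0,v_3], [v_1,v_2], [v_2,v_3]

so the chain groups are C_0 ≅ Z^4, C_1 ≅ Z^4.

The boundary map ∂_1: C_1 → C_0 sends each edge [p,q] (with p < q) to q − p.
As a 4×4 matrix over Z this has rank 3, with invariant factors (1,1,1).

Reading off H_k = ker ∂_k / im ∂_{k+1}:

  H_1: rank ker ∂_1 − rank ∂_2 = (4 − 3) − 0 = 1, and there is no ∂_2, so H_1 = Z.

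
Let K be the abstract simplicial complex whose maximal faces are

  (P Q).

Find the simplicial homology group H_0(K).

H_0 ≅ Z.

We work with the vertex ordering P < Q. The simplices of K, each written with vertices in increasing order, are:

  0-simplices (2): P, Q
  1-simplices (1): PQ

so the chain groups are C_0 ≅ Z^2, C_1 ≅ Z^1.

∂_1: C_1 → C_0 sends each edge [p,q] (with p < q) to q − p. For instance
  ∂PQ = Q − P.
As a 2×1 matrix over Z this has rank 1, with invariant factors (1).

From H_k ≅ ker(∂_k) / im(∂_{k+1}) we obtain:

  H_0: rank C_0 − rank ∂_1 = 2 − 1 = 1, and the invariant factors of ∂_1 are all 1, so H_0 ≅ Z.

(K is a triangulation of the 1-simplex.)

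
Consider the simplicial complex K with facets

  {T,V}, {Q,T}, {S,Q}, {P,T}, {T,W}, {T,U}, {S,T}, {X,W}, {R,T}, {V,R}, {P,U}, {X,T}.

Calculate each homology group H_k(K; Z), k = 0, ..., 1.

H_0 ≅ Z,  H_1 ≅ Z^4.

We work with the vertex ordering P < Q < R < S < T < U < V < W < X. The simplices of K, each written with vertices in increasing order, are:

  0-simplices (9): P, Q, R, S, T, U, V, W, X
  1-simplices (12): PT, PU, QS, QT, RT, RV, ST, TU, TV, TW, TX, WX

giving chain groups C_0 ≅ Z^9, C_1 ≅ Z^12.

Boundary ∂_1: C_1 → C_0 maps an edge to its endpoints' difference, ∂[p,q] = q − p. For instance
  ∂QT = T − Q.
The resulting 9×12 matrix has rank 8, and its Smith normal form has invariant factors (1,1,1,1,1,1,1,1).

Now H_k = ker ∂_k / im ∂_{k+1}, so:

  H_0: rank C_0 − rank ∂_1 = 9 − 8 = 1, and the invariant factors of ∂_1 are all 1, so H_0 = Z.
  H_1: rank ker ∂_1 − rank ∂_2 = (12 − 8) − 0 = 4, and there is no ∂_2, so H_1 = Z^4.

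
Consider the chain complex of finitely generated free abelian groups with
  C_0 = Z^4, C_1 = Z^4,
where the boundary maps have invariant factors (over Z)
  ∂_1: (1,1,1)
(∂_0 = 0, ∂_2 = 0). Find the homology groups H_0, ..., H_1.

H_0: b_0 = 4 − 0 − 3 = 1; torsion from ∂_1 factors > 1: none. So H_0 ≅ Z.
H_1: b_1 = 4 − 3 − 0 = 1; torsion from ∂_2 factors > 1: none. So H_1 ≅ Z.

H_0 ≅ Z,  H_1 ≅ Z.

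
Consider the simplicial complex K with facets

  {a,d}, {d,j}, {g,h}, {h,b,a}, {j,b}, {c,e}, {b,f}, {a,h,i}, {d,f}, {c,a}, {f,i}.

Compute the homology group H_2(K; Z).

H_2 = 0.

Take the total order a < b < c < d < e < f < g < h < i < j on the vertex set. Then K (dimension 2) consists of the simplices:

  0-simplices (10): a, b, c, d, e, f, g, h, i, j
  1-simplices (14): ab, ac, ad, ah, ai, bf, bh, bj, ce, df, dj, fi, gh, hi
  2-simplices (2): abh, ahi

so the chain groups are C_0 ≅ Z^10, C_1 ≅ Z^14, C_2 ≅ Z^2.

∂_1: C_1 → C_0 sends each edge [p,q] (with p < q) to q − p.
As a 10×14 matrix over Z this has rank 9, with invariant factors (1,1,1,1,1,1,1,1,1).

Boundary ∂_2: C_2 → C_1 sends each 2-simplex [p,q,r] to [q,r] − [p,r] + [p,q]. For instance
  ∂abh = bh − ah + ab,
  ∂ahi = hi − ai + ah.
This gives a 14×2 integer matrix of rank 2; reducing to Smith normal form yields diagonal entries (1,1).

Now H_k = ker ∂_k / im ∂_{k+1}, so:

  H_2: rank ker ∂_2 − rank ∂_3 = (2 − 2) − 0 = 0, and there is no ∂_3, so H_2 ≅ 0.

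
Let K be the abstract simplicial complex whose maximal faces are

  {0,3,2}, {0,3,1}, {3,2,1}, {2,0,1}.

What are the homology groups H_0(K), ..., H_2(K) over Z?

Take the total order 0 < 1 < 2 < 3 on the vertex set. Then K (dimension 2) consists of the simplices:

  0-simplices (4): [0], [1], [2], [3]
  1-simplices (6): [0,1], [0,2], [0,3], [1,2], [1,3], [2,3]
  2-simplices (4): [0,1,2], [0,1,3], [0,2,3], [1,2,3]

so the chain groups are C_0 ≅ Z^4, C_1 ≅ Z^6, C_2 ≅ Z^4.

Boundary ∂_1: C_1 → C_0 maps an edge to its endpoints' difference, ∂[p,q] = q − p. For instance
  ∂[0,3] = [3] − [0].
The 4×6 boundary matrix has rank 3 and Smith normal form diag(1,1,1).

Boundary ∂_2: C_2 → C_1 acts by ∂[p,q,r] = [q,r] − [p,r] + [p,q]. For instance
  ∂[0,1,3] = [1,3] − [0,3] + [0,1],
  ∂[0,2,3] = [2,3] − [0,3] + [0,2].
The 6×4 boundary matrix has rank 3 and Smith normal form diag(1,1,1).

Reading off H_k = ker ∂_k / im ∂_{k+1}:

  H_0: rank C_0 − rank ∂_1 = 4 − 3 = 1, and the invariant factors of ∂_1 are all 1, so H_0 ≅ Z.
  H_1: rank ker ∂_1 − rank ∂_2 = (6 − 3) − 3 = 0, and the invariant factors of ∂_2 are all 1, so H_1 ≅ 0.
  H_2: rank ker ∂_2 − rank ∂_3 = (4 − 3) − 0 = 1, and there is no ∂_3, so H_2 ≅ Z.

(K is a triangulation of the 2-sphere S^2.)

H_0 ≅ Z,  H_1 = 0,  H_2 ≅ Z.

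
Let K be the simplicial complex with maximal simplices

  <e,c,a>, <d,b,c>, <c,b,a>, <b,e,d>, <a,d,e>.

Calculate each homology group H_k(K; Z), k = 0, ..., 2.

H_0 = Z,  H_1 = Z,  H_2 = 0.

K has 5 vertices, 10 edges, 5 triangles.
rank ∂_0 = 0, rank ∂_1 = 4 ⇒ b_0 = 5 − 0 − 4 = 1; all invariant factors of ∂_1 are 1 so no torsion. So H_0 = Z.
rank ∂_1 = 4, rank ∂_2 = 5 ⇒ b_1 = 10 − 4 − 5 = 1; all invariant factors of ∂_2 are 1 so no torsion. So H_1 = Z.
rank ∂_2 = 5, rank ∂_3 = 0 ⇒ b_2 = 5 − 5 − 0 = 0. So H_2 = 0.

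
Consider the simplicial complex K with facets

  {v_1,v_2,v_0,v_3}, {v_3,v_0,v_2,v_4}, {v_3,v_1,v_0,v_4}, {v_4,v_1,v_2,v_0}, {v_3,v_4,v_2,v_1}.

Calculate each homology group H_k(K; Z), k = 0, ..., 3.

We work with the vertex ordering v_0 < v_1 < v_2 < v_3 < v_4. The simplices of K, each written with vertices in increasing order, are:

  0-simplices (5): [v_0], [v_1], [v_2], [v_3], [v_4]
  1-simplices (10): [v_0,v_1], [v_0,v_2], [v_0,v_3], [v_0,v_4], [v_1,v_2], [v_1,v_3], [v_1,v_4], [v_2,v_3], [v_2,v_4], [v_3,v_4]
  2-simplices (10): [v_0,v_1,v_2], [v_0,v_1,v_3], [v_0,v_1,v_4], [v_0,v_2,v_3], [v_0,v_2,v_4], [v_0,v_3,v_4], [v_1,v_2,v_3], [v_1,v_2,v_4], [v_1,v_3,v_4], [v_2,v_3,v_4]
  3-simplices (5): [v_0,v_1,v_2,v_3], [v_0,v_1,v_2,v_4], [v_0,v_1,v_3,v_4], [v_0,v_2,v_3,v_4], [v_1,v_2,v_3,v_4]

giving chain groups C_0 ≅ Z^5, C_1 ≅ Z^10, C_2 ≅ Z^10, C_3 ≅ Z^5.

The boundary map ∂_1: C_1 → C_0 is given by ∂[p,q] = [q] − [p]. For instance
  ∂[v_0,v_3] = [v_3] − [v_0].
As a 5×10 matrix over Z this has rank 4, with invariant factors (1,1,1,1).

∂_2: C_2 → C_1 maps a triangle to the signed sum of its edges. For instance
  ∂[v_0,v_2,v_3] = [v_2,v_3] − [v_0,v_3] + [v_0,v_2],
  ∂[v_0,v_3,v_4] = [v_3,v_4] − [v_0,v_4] + [v_0,v_3].
As a 10×10 matrix over Z this has rank 6, with invariant factors (1,1,1,1,1,1).

The boundary map ∂_3: C_3 → C_2 sends each 3-simplex σ to the alternating sum Σ_i (−1)^i (σ with its i-th vertex removed). For instance
  ∂[v_0,v_1,v_3,v_4] = [v_1,v_3,v_4] − [v_0,v_3,v_4] + [v_0,v_1,v_4] − [v_0,v_1,v_3],
  ∂[v_0,v_1,v_2,v_3] = [v_1,v_2,v_3] − [v_0,v_2,v_3] + [v_0,v_1,v_3] − [v_0,v_1,v_2].
This gives a 10×5 integer matrix of rank 4; reducing to Smith normal form yields diagonal entries (1,1,1,1).

Reading off H_k = ker ∂_k / im ∂_{k+1}:

  H_0: rank C_0 − rank ∂_1 = 5 − 4 = 1, and the invariant factors of ∂_1 are all 1, so H_0 = Z.
  H_1: rank ker ∂_1 − rank ∂_2 = (10 − 4) − 6 = 0, and the invariant factors of ∂_2 are all 1, so H_1 = 0.
  H_2: rank ker ∂_2 − rank ∂_3 = (10 − 6) − 4 = 0, and the invariant factors of ∂_3 are all 1, so H_2 = 0.
  H_3: rank ker ∂_3 − rank ∂_4 = (5 − 4) − 0 = 1, and there is no ∂_4, so H_3 = Z.

(K is a triangulation of the 3-sphere S^3.)

H_0 ≅ Z,  H_1 = 0,  H_2 = 0,  H_3 ≅ Z.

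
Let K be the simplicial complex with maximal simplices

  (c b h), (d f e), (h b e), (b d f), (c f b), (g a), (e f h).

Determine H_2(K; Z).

Order the vertices as a < b < c < d < e < f < g < h. Listing each simplex with vertices in this order, K has dimension 2 with simplices:

  0-simplices (8): a, b, c, d, e, f, g, h
  1-simplices (13): ag, bc, bd, be, bf, bh, cf, ch, de, df, ef, eh, fh
  2-simplices (6): bcf, bch, bdf, beh, def, efh

Hence C_0 ≅ Z^8, C_1 ≅ Z^13, C_2 ≅ Z^6.

∂_1: C_1 → C_0 is given by ∂[p,q] = [q] − [p]. For instance
  ∂ch = h − c.
As a 8×13 matrix over Z this has rank 6, with invariant factors (1,1,1,1,1,1).

Boundary ∂_2: C_2 → C_1 maps a triangle to the signed sum of its edges. For instance
  ∂beh = eh − bh + be,
  ∂bdf = df − bf + bd.
The 13×6 boundary matrix has rank 6 and Smith normal form diag(1,1,1,1,1,1).

Now H_k = ker ∂_k / im ∂_{k+1}, so:

  H_2: rank ker ∂_2 − rank ∂_3 = (6 − 6) − 0 = 0, and there is no ∂_3, so H_2 = 0.

H_2 ≅ 0.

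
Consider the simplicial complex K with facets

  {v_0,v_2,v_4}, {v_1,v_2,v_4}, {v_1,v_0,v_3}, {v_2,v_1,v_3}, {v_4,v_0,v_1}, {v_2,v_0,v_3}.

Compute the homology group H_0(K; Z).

H_0 = Z.

Order the vertices as v_0 < v_1 < v_2 < v_3 < v_4. Listing each simplex with vertices in this order, K has dimension 2 with simplices:

  0-simplices (5): [v_0], [v_1], [v_2], [v_3], [v_4]
  1-simplices (9): [v_0,v_1], [v_0,v_2], [v_0,v_3], [v_0,v_4], [v_1,v_2], [v_1,v_3], [v_1,v_4], [v_2,v_3], [v_2,v_4]
  2-simplices (6): [v_0,v_1,v_3], [v_0,v_1,v_4], [v_0,v_2,v_3], [v_0,v_2,v_4], [v_1,v_2,v_3], [v_1,v_2,v_4]

so the chain groups are C_0 ≅ Z^5, C_1 ≅ Z^9, C_2 ≅ Z^6.

Boundary ∂_1: C_1 → C_0 sends each edge [p,q] (with p < q) to q − p.
The resulting 5×9 matrix has rank 4, and its Smith normal form has invariant factors (1,1,1,1).

Boundary ∂_2: C_2 → C_1 maps a triangle to the signed sum of its edges. For instance
  ∂[v_0,v_1,v_4] = [v_1,v_4] − [v_0,v_4] + [v_0,v_1],
  ∂[v_0,v_1,v_3] = [v_1,v_3] − [v_0,v_3] + [v_0,v_1].
This gives a 9×6 integer matrix of rank 5; reducing to Smith normal form yields diagonal entries (1,1,1,1,1).

Now H_k = ker ∂_k / im ∂_{k+1}, so:

  H_0: rank C_0 − rank ∂_1 = 5 − 4 = 1, and the invariant factors of ∂_1 are all 1, so H_0 ≅ Z.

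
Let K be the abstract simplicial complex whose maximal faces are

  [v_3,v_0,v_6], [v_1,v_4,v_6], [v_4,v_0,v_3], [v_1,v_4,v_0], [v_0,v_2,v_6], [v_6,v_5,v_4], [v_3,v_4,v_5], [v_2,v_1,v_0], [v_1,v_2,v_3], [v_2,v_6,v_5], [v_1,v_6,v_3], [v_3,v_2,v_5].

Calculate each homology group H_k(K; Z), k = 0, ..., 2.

H_0 ≅ Z,  H_1 ≅ Z_2,  H_2 = 0.

Fix the vertex order v_0 < v_1 < v_2 < v_3 < v_4 < v_5 < v_6 and write every simplex with vertices in increasing order. Then dim K = 2 and the simplices of K are:

  0-simplices (7): [v_0], [v_1], [v_2], [v_3], [v_4], [v_5], [v_6]
  1-simplices (18): (18 of them)
  2-simplices (12): (12 of them)

Hence C_0 ≅ Z^7, C_1 ≅ Z^18, C_2 ≅ Z^12.

The boundary map ∂_1: C_1 → C_0 maps an edge to its endpoints' difference, ∂[p,q] = q − p. For instance
  ∂[v_2,v_6] = [v_6] − [v_2].
The 7×18 boundary matrix has rank 6 and Smith normal form diag(1,1,1,1,1,1).

Boundary ∂_2: C_2 → C_1 acts by ∂[p,q,r] = [q,r] − [p,r] + [p,q]. For instance
  ∂[v_0,v_2,v_6] = [v_2,v_6] − [v_0,v_6] + [v_0,v_2],
  ∂[v_3,v_4,v_5] = [v_4,v_5] − [v_3,v_5] + [v_3,v_4].
As a 18×12 matrix over Z this has rank 12, with invariant factors (1,1,1,1,1,1,1,1,1,1,1,2).

Reading off H_k = ker ∂_k / im ∂_{k+1}:

  H_0: rank C_0 − rank ∂_1 = 7 − 6 = 1, and the invariant factors of ∂_1 are all 1, so H_0 ≅ Z.
  H_1: rank ker ∂_1 − rank ∂_2 = (18 − 6) − 12 = 0, and ∂_2 has invariant factor 2 > 1, so H_1 ≅ Z_2.
  H_2: rank ker ∂_2 − rank ∂_3 = (12 − 12) − 0 = 0, and there is no ∂_3, so H_2 ≅ 0.

As a check, the Euler characteristic is 7 − 18 + 12 = 1, which agrees with 1 − 0 + 0 = 1.
(K is a triangulation of the real projective plane RP^2.)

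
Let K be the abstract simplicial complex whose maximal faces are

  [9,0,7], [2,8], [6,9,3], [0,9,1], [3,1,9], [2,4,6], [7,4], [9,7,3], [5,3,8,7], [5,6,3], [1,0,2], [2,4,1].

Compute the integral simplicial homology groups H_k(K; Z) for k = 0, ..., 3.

We work with the vertex ordering 0 < 1 < 2 < 3 < 4 < 5 < 6 < 7 < 8 < 9. The simplices of K, each written with vertices in increasing order, are:

  0-simplices (10): [0], [1], [2], [3], [4], [5], [6], [7], [8], [9]
  1-simplices (24): (24 of them)
  2-simplices (13): [0,1,2], [0,1,9], [0,7,9], [1,2,4], [1,3,9], [2,4,6], [3,5,6], [3,5,7], [3,5,8], [3,6,9], [3,7,8], [3,7,9], [5,7,8]
  3-simplices (1): [3,5,7,8]

giving chain groups C_0 ≅ Z^10, C_1 ≅ Z^24, C_2 ≅ Z^13, C_3 ≅ Z^1.

The boundary map ∂_1: C_1 → C_0 sends each edge [p,q] (with p < q) to q − p. For instance
  ∂[4,7] = [7] − [4].
The 10×24 boundary matrix has rank 9 and Smith normal form diag(1,1,1,1,1,1,1,1,1).

The boundary map ∂_2: C_2 → C_1 sends each 2-simplex [p,q,r] to [q,r] − [p,r] + [p,q]. For instance
  ∂[3,5,6] = [5,6] − [3,6] + [3,5],
  ∂[1,3,9] = [3,9] − [1,9] + [1,3].
The resulting 24×13 matrix has rank 12, and its Smith normal form has invariant factors (1,1,1,1,1,1,1,1,1,1,1,1).

Boundary ∂_3: C_3 → C_2 sends each 3-simplex σ to the alternating sum Σ_i (−1)^i (σ with its i-th vertex removed). For instance
  ∂[3,5,7,8] = [5,7,8] − [3,7,8] + [3,5,8] − [3,5,7].
This gives a 13×1 integer matrix of rank 1; reducing to Smith normal form yields diagonal entries (1).

Now H_k = ker ∂_k / im ∂_{k+1}, so:

  H_0: rank C_0 − rank ∂_1 = 10 − 9 = 1, and the invariant factors of ∂_1 are all 1, so H_0 = Z.
  H_1: rank ker ∂_1 − rank ∂_2 = (24 − 9) − 12 = 3, and the invariant factors of ∂_2 are all 1, so H_1 = Z^3.
  H_2: rank ker ∂_2 − rank ∂_3 = (13 − 12) − 1 = 0, and the invariant factors of ∂_3 are all 1, so H_2 = 0.
  H_3: rank ker ∂_3 − rank ∂_4 = (1 − 1) − 0 = 0, and there is no ∂_4, so H_3 = 0.

H_0 ≅ Z,  H_1 ≅ Z^3,  H_2 = 0,  H_3 = 0.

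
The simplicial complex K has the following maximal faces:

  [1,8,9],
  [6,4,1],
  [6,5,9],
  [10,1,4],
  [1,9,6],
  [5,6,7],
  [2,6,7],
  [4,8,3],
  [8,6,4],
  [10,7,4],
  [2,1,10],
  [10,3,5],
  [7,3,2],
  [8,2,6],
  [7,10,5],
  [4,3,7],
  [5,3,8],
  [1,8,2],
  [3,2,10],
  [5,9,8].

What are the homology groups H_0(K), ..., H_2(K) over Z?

Order the vertices as 1 < 2 < 3 < 4 < 5 < 6 < 7 < 8 < 9 < 10. Listing each simplex with vertices in this order, K has dimension 2 with simplices:

  0-simplices (10): [1], [2], [3], [4], [5], [6], [7], [8], [9], [10]
  1-simplices (30): (30 of them)
  2-simplices (20): (20 of them)

giving chain groups C_0 ≅ Z^10, C_1 ≅ Z^30, C_2 ≅ Z^20.

Boundary ∂_1: C_1 → C_0 maps an edge to its endpoints' difference, ∂[p,q] = q − p. For instance
  ∂[1,9] = [9] − [1].
The 10×30 boundary matrix has rank 9 and Smith normal form diag(1,1,1,1,1,1,1,1,1).

The boundary map ∂_2: C_2 → C_1 acts by ∂[p,q,r] = [q,r] − [p,r] + [p,q]. For instance
  ∂[4,6,8] = [6,8] − [4,8] + [4,6],
  ∂[1,6,9] = [6,9] − [1,9] + [1,6].
As a 30×20 matrix over Z this has rank 20, with invariant factors (1,1,1,1,1,1,1,1,1,1,1,1,1,1,1,1,1,1,1,2).

Reading off H_k = ker ∂_k / im ∂_{k+1}:

  H_0: rank C_0 − rank ∂_1 = 10 − 9 = 1, and the invariant factors of ∂_1 are all 1, so H_0 ≅ Z.
  H_1: rank ker ∂_1 − rank ∂_2 = (30 − 9) − 20 = 1, and ∂_2 has invariant factor 2 > 1, so H_1 ≅ Z ⊕ Z/2.
  H_2: rank ker ∂_2 − rank ∂_3 = (20 − 20) − 0 = 0, and there is no ∂_3, so H_2 ≅ 0.

As a check, the Euler characteristic is 10 − 30 + 20 = 0, which agrees with 1 − 1 + 0 = 0.

H_0 ≅ Z,  H_1 ≅ Z ⊕ Z/2,  H_2 = 0.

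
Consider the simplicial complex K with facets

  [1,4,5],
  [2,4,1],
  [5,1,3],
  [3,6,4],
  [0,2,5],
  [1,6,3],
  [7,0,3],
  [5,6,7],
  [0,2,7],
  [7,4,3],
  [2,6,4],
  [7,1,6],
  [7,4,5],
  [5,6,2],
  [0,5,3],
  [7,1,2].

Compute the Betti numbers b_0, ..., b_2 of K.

b_0 = 1, b_1 = 2, b_2 = 1.

Fix the vertex order 0 < 1 < 2 < 3 < 4 < 5 < 6 < 7 and write every simplex with vertices in increasing order. Then dim K = 2 and the simplices of K are:

  0-simplices (8): [0], [1], [2], [3], [4], [5], [6], [7]
  1-simplices (24): (24 of them)
  2-simplices (16): [0,2,5], [0,2,7], [0,3,5], [0,3,7], [1,2,4], [1,2,7], [1,3,5], [1,3,6], [1,4,5], [1,6,7], [2,4,6], [2,5,6], [3,4,6], [3,4,7], [4,5,7], [5,6,7]

Hence C_0 ≅ Z^8, C_1 ≅ Z^24, C_2 ≅ Z^16.

The boundary map ∂_1: C_1 → C_0 is given by ∂[p,q] = [q] − [p].
The resulting 8×24 matrix has rank 7, and its Smith normal form has invariant factors (1,1,1,1,1,1,1).

∂_2: C_2 → C_1 sends each 2-simplex [p,q,r] to [q,r] − [p,r] + [p,q]. For instance
  ∂[1,4,5] = [4,5] − [1,5] + [1,4],
  ∂[5,6,7] = [6,7] − [5,7] + [5,6].
This gives a 24×16 integer matrix of rank 15; reducing to Smith normal form yields diagonal entries (1,1,1,1,1,1,1,1,1,1,1,1,1,1,1).

Now H_k = ker ∂_k / im ∂_{k+1}, so:

  H_0: rank C_0 − rank ∂_1 = 8 − 7 = 1, and the invariant factors of ∂_1 are all 1, so H_0 = Z.
  H_1: rank ker ∂_1 − rank ∂_2 = (24 − 7) − 15 = 2, and the invariant factors of ∂_2 are all 1, so H_1 = Z^2.
  H_2: rank ker ∂_2 − rank ∂_3 = (16 − 15) − 0 = 1, and there is no ∂_3, so H_2 = Z.

Hence the Betti numbers are b_0 = 1, b_1 = 2, b_2 = 1.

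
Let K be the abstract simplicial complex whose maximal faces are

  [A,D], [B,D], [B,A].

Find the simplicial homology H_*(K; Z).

Take the total order A < B < D on the vertex set. Then K (dimension 1) consists of the simplices:

  0-simplices (3): A, B, D
  1-simplices (3): AB, AD, BD

giving chain groups C_0 ≅ Z^3, C_1 ≅ Z^3.

∂_1: C_1 → C_0 sends each edge [p,q] (with p < q) to q − p.
As a 3×3 matrix over Z this has rank 2, with invariant factors (1,1).

Computing H_k = (kernel of ∂_k) / (image of ∂_{k+1}):

  H_0: rank C_0 − rank ∂_1 = 3 − 2 = 1, and the invariant factors of ∂_1 are all 1, so H_0 ≅ Z.
  H_1: rank ker ∂_1 − rank ∂_2 = (3 − 2) − 0 = 1, and there is no ∂_2, so H_1 ≅ Z.

H_0 ≅ Z,  H_1 ≅ Z.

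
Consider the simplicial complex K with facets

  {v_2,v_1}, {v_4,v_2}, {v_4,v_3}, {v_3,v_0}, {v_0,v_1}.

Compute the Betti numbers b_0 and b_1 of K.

b_0 = 1, b_1 = 1.

Take the total order v_0 < v_1 < v_2 < v_3 < v_4 on the vertex set. Then K (dimension 1) consists of the simplices:

  0-simplices (5): [v_0], [v_1], [v_2], [v_3], [v_4]
  1-simplices (5): [v_0,v_1], [v_0,v_3], [v_1,v_2], [v_2,v_4], [v_3,v_4]

giving chain groups C_0 ≅ Z^5, C_1 ≅ Z^5.

Boundary ∂_1: C_1 → C_0 maps an edge to its endpoints' difference, ∂[p,q] = q − p. For instance
  ∂[v_3,v_4] = [v_4] − [v_3].
This gives a 5×5 integer matrix of rank 4; reducing to Smith normal form yields diagonal entries (1,1,1,1).

Now H_k = ker ∂_k / im ∂_{k+1}, so:

  H_0: rank C_0 − rank ∂_1 = 5 − 4 = 1, and the invariant factors of ∂_1 are all 1, so H_0 = Z.
  H_1: rank ker ∂_1 − rank ∂_2 = (5 − 4) − 0 = 1, and there is no ∂_2, so H_1 = Z.

(K is a triangulation of the circle S^1.)

Hence the Betti numbers are b_0 = 1, b_1 = 1.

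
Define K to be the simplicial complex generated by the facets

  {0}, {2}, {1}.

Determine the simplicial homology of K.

Fix the vertex order 0 < 1 < 2 and write every simplex with vertices in increasing order. Then dim K = 0 and the simplices of K are:

  0-simplices (3): [0], [1], [2]

so the chain groups are C_0 ≅ Z^3.

Computing H_k = (kernel of ∂_k) / (image of ∂_{k+1}):

  H_0: rank C_0 − rank ∂_1 = 3 − 0 = 3, and there is no ∂_1, so H_0 = Z^3.

H_0 ≅ Z^3.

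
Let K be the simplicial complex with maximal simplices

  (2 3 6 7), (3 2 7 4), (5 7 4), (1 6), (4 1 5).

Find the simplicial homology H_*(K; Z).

H_0 ≅ Z,  H_1 ≅ Z,  H_2 = 0,  H_3 = 0.

Order the vertices as 1 < 2 < 3 < 4 < 5 < 6 < 7. Listing each simplex with vertices in this order, K has dimension 3 with simplices:

  0-simplices (7): [1], [2], [3], [4], [5], [6], [7]
  1-simplices (14): [1,4], [1,5], [1,6], [2,3], [2,4], [2,6], [2,7], [3,4], [3,6], [3,7], [4,5], [4,7], [5,7], [6,7]
  2-simplices (9): [1,4,5], [2,3,4], [2,3,6], [2,3,7], [2,4,7], [2,6,7], [3,4,7], [3,6,7], [4,5,7]
  3-simplices (2): [2,3,4,7], [2,3,6,7]

so the chain groups are C_0 ≅ Z^7, C_1 ≅ Z^14, C_2 ≅ Z^9, C_3 ≅ Z^2.

Boundary ∂_1: C_1 → C_0 sends each edge [p,q] (with p < q) to q − p.
The 7×14 boundary matrix has rank 6 and Smith normal form diag(1,1,1,1,1,1).

The boundary map ∂_2: C_2 → C_1 maps a triangle to the signed sum of its edges. For instance
  ∂[4,5,7] = [5,7] − [4,7] + [4,5],
  ∂[3,6,7] = [6,7] − [3,7] + [3,6].
The resulting 14×9 matrix has rank 7, and its Smith normal form has invariant factors (1,1,1,1,1,1,1).

∂_3: C_3 → C_2 sends each 3-simplex σ to the alternating sum Σ_i (−1)^i (σ with its i-th vertex removed). For instance
  ∂[2,3,6,7] = [3,6,7] − [2,6,7] + [2,3,7] − [2,3,6],
  ∂[2,3,4,7] = [3,4,7] − [2,4,7] + [2,3,7] − [2,3,4].
This gives a 9×2 integer matrix of rank 2; reducing to Smith normal form yields diagonal entries (1,1).

Computing H_k = (kernel of ∂_k) / (image of ∂_{k+1}):

  H_0: rank C_0 − rank ∂_1 = 7 − 6 = 1, and the invariant factors of ∂_1 are all 1, so H_0 = Z.
  H_1: rank ker ∂_1 − rank ∂_2 = (14 − 6) − 7 = 1, and the invariant factors of ∂_2 are all 1, so H_1 = Z.
  H_2: rank ker ∂_2 − rank ∂_3 = (9 − 7) − 2 = 0, and the invariant factors of ∂_3 are all 1, so H_2 = 0.
  H_3: rank ker ∂_3 − rank ∂_4 = (2 − 2) − 0 = 0, and there is no ∂_4, so H_3 = 0.

As a check, the Euler characteristic is 7 − 14 + 9 − 2 = 0, which agrees with 1 − 1 + 0 − 0 = 0.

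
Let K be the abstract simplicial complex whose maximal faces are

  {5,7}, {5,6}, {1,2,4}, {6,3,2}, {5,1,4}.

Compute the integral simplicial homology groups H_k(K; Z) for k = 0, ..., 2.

H_0 = Z,  H_1 = Z,  H_2 = 0.

We work with the vertex ordering 1 < 2 < 3 < 4 < 5 < 6 < 7. The simplices of K, each written with vertices in increasing order, are:

  0-simplices (7): [1], [2], [3], [4], [5], [6], [7]
  1-simplices (10): [1,2], [1,4], [1,5], [2,3], [2,4], [2,6], [3,6], [4,5], [5,6], [5,7]
  2-simplices (3): [1,2,4], [1,4,5], [2,3,6]

so the chain groups are C_0 ≅ Z^7, C_1 ≅ Z^10, C_2 ≅ Z^3.

The boundary map ∂_1: C_1 → C_0 maps an edge to its endpoints' difference, ∂[p,q] = q − p.
This gives a 7×10 integer matrix of rank 6; reducing to Smith normal form yields diagonal entries (1,1,1,1,1,1).

∂_2: C_2 → C_1 acts by ∂[p,q,r] = [q,r] − [p,r] + [p,q]. For instance
  ∂[1,2,4] = [2,4] − [1,4] + [1,2],
  ∂[1,4,5] = [4,5] − [1,5] + [1,4].
As a 10×3 matrix over Z this has rank 3, with invariant factors (1,1,1).

Reading off H_k = ker ∂_k / im ∂_{k+1}:

  H_0: rank C_0 − rank ∂_1 = 7 − 6 = 1, and the invariant factors of ∂_1 are all 1, so H_0 = Z.
  H_1: rank ker ∂_1 − rank ∂_2 = (10 − 6) − 3 = 1, and the invariant factors of ∂_2 are all 1, so H_1 = Z.
  H_2: rank ker ∂_2 − rank ∂_3 = (3 − 3) − 0 = 0, and there is no ∂_3, so H_2 = 0.

As a check, the Euler characteristic is 7 − 10 + 3 = 0, which agrees with 1 − 1 + 0 = 0.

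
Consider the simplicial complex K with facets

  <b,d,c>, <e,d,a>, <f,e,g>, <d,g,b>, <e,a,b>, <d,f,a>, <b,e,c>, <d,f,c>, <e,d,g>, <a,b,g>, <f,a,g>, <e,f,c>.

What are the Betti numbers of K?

b_0 = 1, b_1 = 0, b_2 = 0.

Fix the vertex order a < b < c < d < e < f < g and write every simplex with vertices in increasing order. Then dim K = 2 and the simplices of K are:

  0-simplices (7): a, b, c, d, e, f, g
  1-simplices (18): ab, ad, ae, af, ag, bc, bd, be, bg, cd, ce, cf, de, df, dg, ef, eg, fg
  2-simplices (12): abe, abg, ade, adf, afg, bcd, bce, bdg, cdf, cef, deg, efg

so the chain groups are C_0 ≅ Z^7, C_1 ≅ Z^18, C_2 ≅ Z^12.

Boundary ∂_1: C_1 → C_0 is given by ∂[p,q] = [q] − [p]. For instance
  ∂dg = g − d.
This gives a 7×18 integer matrix of rank 6; reducing to Smith normal form yields diagonal entries (1,1,1,1,1,1).

Boundary ∂_2: C_2 → C_1 acts by ∂[p,q,r] = [q,r] − [p,r] + [p,q]. For instance
  ∂bcd = cd − bd + bc,
  ∂adf = df − af + ad.
As a 18×12 matrix over Z this has rank 12, with invariant factors (1,1,1,1,1,1,1,1,1,1,1,2).

From H_k ≅ ker(∂_k) / im(∂_{k+1}) we obtain:

  H_0: rank C_0 − rank ∂_1 = 7 − 6 = 1, and the invariant factors of ∂_1 are all 1, so H_0 ≅ Z.
  H_1: rank ker ∂_1 − rank ∂_2 = (18 − 6) − 12 = 0, and ∂_2 has invariant factor 2 > 1, so H_1 ≅ Z/2.
  H_2: rank ker ∂_2 − rank ∂_3 = (12 − 12) − 0 = 0, and there is no ∂_3, so H_2 ≅ 0.

Hence the Betti numbers are b_0 = 1, b_1 = 0, b_2 = 0.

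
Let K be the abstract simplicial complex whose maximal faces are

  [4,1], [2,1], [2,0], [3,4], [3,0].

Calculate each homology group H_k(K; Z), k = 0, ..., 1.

Order the vertices as 0 < 1 < 2 < 3 < 4. Listing each simplex with vertices in this order, K has dimension 1 with simplices:

  0-simplices (5): [0], [1], [2], [3], [4]
  1-simplices (5): [0,2], [0,3], [1,2], [1,4], [3,4]

so the chain groups are C_0 ≅ Z^5, C_1 ≅ Z^5.

Boundary ∂_1: C_1 → C_0 maps an edge to its endpoints' difference, ∂[p,q] = q − p. For instance
  ∂[0,3] = [3] − [0].
This gives a 5×5 integer matrix of rank 4; reducing to Smith normal form yields diagonal entries (1,1,1,1).

Computing H_k = (kernel of ∂_k) / (image of ∂_{k+1}):

  H_0: rank C_0 − rank ∂_1 = 5 − 4 = 1, and the invariant factors of ∂_1 are all 1, so H_0 ≅ Z.
  H_1: rank ker ∂_1 − rank ∂_2 = (5 − 4) − 0 = 1, and there is no ∂_2, so H_1 ≅ Z.

(K is a triangulation of the circle S^1.)

H_0 ≅ Z,  H_1 ≅ Z.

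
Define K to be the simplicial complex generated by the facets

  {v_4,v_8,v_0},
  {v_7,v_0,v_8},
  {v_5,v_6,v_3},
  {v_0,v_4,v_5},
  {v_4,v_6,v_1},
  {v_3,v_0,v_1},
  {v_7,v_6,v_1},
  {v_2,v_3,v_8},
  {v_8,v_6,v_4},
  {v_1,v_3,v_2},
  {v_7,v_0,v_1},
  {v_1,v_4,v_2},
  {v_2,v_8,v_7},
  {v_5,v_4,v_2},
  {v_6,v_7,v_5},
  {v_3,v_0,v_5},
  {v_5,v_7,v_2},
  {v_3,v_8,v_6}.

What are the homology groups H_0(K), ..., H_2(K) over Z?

Fix the vertex order v_0 < v_1 < v_2 < v_3 < v_4 < v_5 < v_6 < v_7 < v_8 and write every simplex with vertices in increasing order. Then dim K = 2 and the simplices of K are:

  0-simplices (9): [v_0], [v_1], [v_2], [v_3], [v_4], [v_5], [v_6], [v_7], [v_8]
  1-simplices (27): (27 of them)
  2-simplices (18): (18 of them)

so the chain groups are C_0 ≅ Z^9, C_1 ≅ Z^27, C_2 ≅ Z^18.

The boundary map ∂_1: C_1 → C_0 sends each edge [p,q] (with p < q) to q − p. For instance
  ∂[v_5,v_6] = [v_6] − [v_5].
As a 9×27 matrix over Z this has rank 8, with invariant factors (1,1,1,1,1,1,1,1).

Boundary ∂_2: C_2 → C_1 sends each 2-simplex [p,q,r] to [q,r] − [p,r] + [p,q]. For instance
  ∂[v_2,v_3,v_8] = [v_3,v_8] − [v_2,v_8] + [v_2,v_3],
  ∂[v_0,v_4,v_8] = [v_4,v_8] − [v_0,v_8] + [v_0,v_4].
As a 27×18 matrix over Z this has rank 17, with invariant factors (1,1,1,1,1,1,1,1,1,1,1,1,1,1,1,1,1).

Now H_k = ker ∂_k / im ∂_{k+1}, so:

  H_0: rank C_0 − rank ∂_1 = 9 − 8 = 1, and the invariant factors of ∂_1 are all 1, so H_0 = Z.
  H_1: rank ker ∂_1 − rank ∂_2 = (27 − 8) − 17 = 2, and the invariant factors of ∂_2 are all 1, so H_1 = Z^2.
  H_2: rank ker ∂_2 − rank ∂_3 = (18 − 17) − 0 = 1, and there is no ∂_3, so H_2 = Z.

H_0 = Z,  H_1 = Z^2,  H_2 = Z.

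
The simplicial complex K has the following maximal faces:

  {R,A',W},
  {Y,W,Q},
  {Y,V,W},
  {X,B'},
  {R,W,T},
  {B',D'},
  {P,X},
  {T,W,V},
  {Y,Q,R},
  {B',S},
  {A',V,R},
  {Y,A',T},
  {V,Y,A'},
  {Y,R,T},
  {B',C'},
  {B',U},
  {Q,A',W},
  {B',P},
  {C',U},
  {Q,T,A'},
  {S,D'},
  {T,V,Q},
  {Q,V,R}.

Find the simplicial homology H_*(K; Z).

H_0 = Z^2,  H_1 = Z^5,  H_2 = Z.

K has 14 vertices, 30 edges, 14 triangles.
rank ∂_0 = 0, rank ∂_1 = 12 ⇒ b_0 = 14 − 0 − 12 = 2; all invariant factors of ∂_1 are 1 so no torsion. So H_0 = Z^2.
rank ∂_1 = 12, rank ∂_2 = 13 ⇒ b_1 = 30 − 12 − 13 = 5; all invariant factors of ∂_2 are 1 so no torsion. So H_1 = Z^5.
rank ∂_2 = 13, rank ∂_3 = 0 ⇒ b_2 = 14 − 13 − 0 = 1. So H_2 = Z.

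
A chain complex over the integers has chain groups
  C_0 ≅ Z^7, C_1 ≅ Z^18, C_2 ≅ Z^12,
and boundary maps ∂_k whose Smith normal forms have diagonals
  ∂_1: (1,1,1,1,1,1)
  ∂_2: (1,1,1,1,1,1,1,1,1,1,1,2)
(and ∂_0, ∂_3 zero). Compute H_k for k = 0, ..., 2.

H_0 ≅ Z,  H_1 ≅ Z/2,  H_2 = 0.

H_0: b_0 = 7 − 0 − 6 = 1; torsion from ∂_1 factors > 1: none. So H_0 ≅ Z.
H_1: b_1 = 18 − 6 − 12 = 0; torsion from ∂_2 factors > 1: [2]. So H_1 ≅ Z/2.
H_2: b_2 = 12 − 12 − 0 = 0; torsion from ∂_3 factors > 1: none. So H_2 ≅ 0.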